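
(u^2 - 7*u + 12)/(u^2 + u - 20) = (u - 3)/(u + 5)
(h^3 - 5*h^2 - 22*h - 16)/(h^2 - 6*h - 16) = h + 1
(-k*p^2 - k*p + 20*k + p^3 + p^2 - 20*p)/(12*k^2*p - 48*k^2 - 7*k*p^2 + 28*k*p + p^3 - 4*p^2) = (-k*p - 5*k + p^2 + 5*p)/(12*k^2 - 7*k*p + p^2)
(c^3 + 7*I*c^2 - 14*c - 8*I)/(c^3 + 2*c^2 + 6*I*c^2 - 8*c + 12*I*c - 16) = (c + I)/(c + 2)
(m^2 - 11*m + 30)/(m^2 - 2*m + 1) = (m^2 - 11*m + 30)/(m^2 - 2*m + 1)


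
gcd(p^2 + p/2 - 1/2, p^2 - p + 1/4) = p - 1/2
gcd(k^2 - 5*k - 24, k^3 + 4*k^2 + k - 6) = k + 3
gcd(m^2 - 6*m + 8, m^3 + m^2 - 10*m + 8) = m - 2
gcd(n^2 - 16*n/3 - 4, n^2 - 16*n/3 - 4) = n^2 - 16*n/3 - 4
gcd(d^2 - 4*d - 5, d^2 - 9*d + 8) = 1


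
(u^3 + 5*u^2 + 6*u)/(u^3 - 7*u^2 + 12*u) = (u^2 + 5*u + 6)/(u^2 - 7*u + 12)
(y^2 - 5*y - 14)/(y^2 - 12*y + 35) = (y + 2)/(y - 5)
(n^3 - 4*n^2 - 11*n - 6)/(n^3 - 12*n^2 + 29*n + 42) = (n + 1)/(n - 7)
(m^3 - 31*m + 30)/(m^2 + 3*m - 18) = (m^2 - 6*m + 5)/(m - 3)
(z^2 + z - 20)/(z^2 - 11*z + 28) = (z + 5)/(z - 7)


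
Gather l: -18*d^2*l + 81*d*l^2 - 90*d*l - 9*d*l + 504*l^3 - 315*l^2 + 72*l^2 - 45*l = 504*l^3 + l^2*(81*d - 243) + l*(-18*d^2 - 99*d - 45)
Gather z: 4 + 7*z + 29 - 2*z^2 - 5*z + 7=-2*z^2 + 2*z + 40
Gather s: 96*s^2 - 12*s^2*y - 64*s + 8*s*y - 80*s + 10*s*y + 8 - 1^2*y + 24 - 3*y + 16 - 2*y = s^2*(96 - 12*y) + s*(18*y - 144) - 6*y + 48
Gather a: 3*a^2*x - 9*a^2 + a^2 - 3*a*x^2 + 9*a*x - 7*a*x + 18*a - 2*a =a^2*(3*x - 8) + a*(-3*x^2 + 2*x + 16)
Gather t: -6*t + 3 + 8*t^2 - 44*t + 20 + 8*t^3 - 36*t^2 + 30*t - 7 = 8*t^3 - 28*t^2 - 20*t + 16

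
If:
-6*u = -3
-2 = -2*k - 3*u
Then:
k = 1/4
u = 1/2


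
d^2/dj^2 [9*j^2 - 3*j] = 18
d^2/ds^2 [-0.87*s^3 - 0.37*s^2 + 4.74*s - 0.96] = -5.22*s - 0.74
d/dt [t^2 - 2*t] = 2*t - 2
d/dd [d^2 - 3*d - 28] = 2*d - 3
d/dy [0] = 0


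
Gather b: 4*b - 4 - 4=4*b - 8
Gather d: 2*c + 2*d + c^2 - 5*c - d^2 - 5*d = c^2 - 3*c - d^2 - 3*d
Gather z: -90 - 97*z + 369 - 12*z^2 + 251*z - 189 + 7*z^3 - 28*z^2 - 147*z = 7*z^3 - 40*z^2 + 7*z + 90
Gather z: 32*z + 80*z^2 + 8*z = 80*z^2 + 40*z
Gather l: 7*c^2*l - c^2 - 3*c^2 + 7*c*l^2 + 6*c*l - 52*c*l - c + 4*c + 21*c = -4*c^2 + 7*c*l^2 + 24*c + l*(7*c^2 - 46*c)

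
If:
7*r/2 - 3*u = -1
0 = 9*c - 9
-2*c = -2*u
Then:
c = 1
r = 4/7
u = 1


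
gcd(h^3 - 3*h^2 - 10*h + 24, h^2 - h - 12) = h^2 - h - 12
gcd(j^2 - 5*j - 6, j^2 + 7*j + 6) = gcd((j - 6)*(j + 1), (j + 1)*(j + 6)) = j + 1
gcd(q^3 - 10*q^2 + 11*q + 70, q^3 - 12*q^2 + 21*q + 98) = q^2 - 5*q - 14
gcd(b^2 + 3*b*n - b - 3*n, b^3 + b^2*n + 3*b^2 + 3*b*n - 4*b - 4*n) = b - 1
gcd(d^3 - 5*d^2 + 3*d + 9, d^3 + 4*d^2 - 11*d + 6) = 1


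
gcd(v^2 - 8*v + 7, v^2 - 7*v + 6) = v - 1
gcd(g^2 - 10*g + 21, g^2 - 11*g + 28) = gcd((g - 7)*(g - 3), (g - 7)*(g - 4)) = g - 7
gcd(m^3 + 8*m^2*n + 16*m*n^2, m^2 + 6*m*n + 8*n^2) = m + 4*n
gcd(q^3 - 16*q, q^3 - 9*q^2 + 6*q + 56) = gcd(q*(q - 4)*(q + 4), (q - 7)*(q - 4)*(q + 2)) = q - 4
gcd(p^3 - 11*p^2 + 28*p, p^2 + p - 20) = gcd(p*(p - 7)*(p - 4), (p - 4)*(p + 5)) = p - 4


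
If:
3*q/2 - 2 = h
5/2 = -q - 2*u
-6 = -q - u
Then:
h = 79/4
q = 29/2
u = -17/2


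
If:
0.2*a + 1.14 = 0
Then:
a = -5.70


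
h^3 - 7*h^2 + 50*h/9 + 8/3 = (h - 6)*(h - 4/3)*(h + 1/3)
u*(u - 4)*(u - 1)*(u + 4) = u^4 - u^3 - 16*u^2 + 16*u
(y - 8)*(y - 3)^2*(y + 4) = y^4 - 10*y^3 + y^2 + 156*y - 288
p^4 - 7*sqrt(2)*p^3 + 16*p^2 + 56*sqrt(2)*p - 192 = (p - 4*sqrt(2))*(p - 3*sqrt(2))*(p - 2*sqrt(2))*(p + 2*sqrt(2))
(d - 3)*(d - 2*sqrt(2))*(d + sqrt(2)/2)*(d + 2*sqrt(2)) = d^4 - 3*d^3 + sqrt(2)*d^3/2 - 8*d^2 - 3*sqrt(2)*d^2/2 - 4*sqrt(2)*d + 24*d + 12*sqrt(2)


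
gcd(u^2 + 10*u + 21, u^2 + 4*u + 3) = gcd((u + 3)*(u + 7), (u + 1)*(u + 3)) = u + 3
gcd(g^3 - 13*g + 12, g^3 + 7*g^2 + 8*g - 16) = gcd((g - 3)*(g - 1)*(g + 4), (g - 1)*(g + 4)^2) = g^2 + 3*g - 4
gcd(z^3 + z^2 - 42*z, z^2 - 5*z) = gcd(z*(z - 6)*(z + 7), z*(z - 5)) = z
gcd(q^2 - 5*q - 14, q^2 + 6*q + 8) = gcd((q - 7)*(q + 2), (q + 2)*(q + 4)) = q + 2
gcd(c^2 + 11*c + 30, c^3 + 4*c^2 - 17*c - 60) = c + 5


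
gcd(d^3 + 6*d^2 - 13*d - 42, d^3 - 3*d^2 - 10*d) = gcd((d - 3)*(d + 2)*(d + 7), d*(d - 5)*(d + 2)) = d + 2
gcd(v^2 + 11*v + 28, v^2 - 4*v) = 1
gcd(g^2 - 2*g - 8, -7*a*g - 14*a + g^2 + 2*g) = g + 2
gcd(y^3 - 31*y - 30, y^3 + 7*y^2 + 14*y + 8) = y + 1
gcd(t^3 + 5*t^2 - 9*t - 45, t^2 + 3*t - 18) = t - 3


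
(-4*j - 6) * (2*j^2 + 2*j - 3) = -8*j^3 - 20*j^2 + 18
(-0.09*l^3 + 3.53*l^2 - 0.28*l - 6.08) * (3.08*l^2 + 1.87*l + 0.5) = -0.2772*l^5 + 10.7041*l^4 + 5.6937*l^3 - 17.485*l^2 - 11.5096*l - 3.04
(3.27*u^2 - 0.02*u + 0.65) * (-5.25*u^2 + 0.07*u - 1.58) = -17.1675*u^4 + 0.3339*u^3 - 8.5805*u^2 + 0.0771*u - 1.027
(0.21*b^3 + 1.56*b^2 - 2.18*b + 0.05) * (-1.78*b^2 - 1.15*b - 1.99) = -0.3738*b^5 - 3.0183*b^4 + 1.6685*b^3 - 0.6864*b^2 + 4.2807*b - 0.0995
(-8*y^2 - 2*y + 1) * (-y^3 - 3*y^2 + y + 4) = 8*y^5 + 26*y^4 - 3*y^3 - 37*y^2 - 7*y + 4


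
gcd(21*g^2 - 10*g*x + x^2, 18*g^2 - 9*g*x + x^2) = -3*g + x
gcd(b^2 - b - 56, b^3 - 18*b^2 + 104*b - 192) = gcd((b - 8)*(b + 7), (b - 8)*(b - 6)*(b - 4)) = b - 8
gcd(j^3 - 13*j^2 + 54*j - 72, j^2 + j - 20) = j - 4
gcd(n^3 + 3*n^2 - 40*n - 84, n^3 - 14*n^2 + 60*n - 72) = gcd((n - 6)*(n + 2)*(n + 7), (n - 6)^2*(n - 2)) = n - 6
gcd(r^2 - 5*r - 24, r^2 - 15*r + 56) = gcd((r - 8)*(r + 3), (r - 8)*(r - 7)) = r - 8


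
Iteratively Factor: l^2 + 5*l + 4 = (l + 1)*(l + 4)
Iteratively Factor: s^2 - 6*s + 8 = (s - 2)*(s - 4)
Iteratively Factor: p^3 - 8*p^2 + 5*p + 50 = (p + 2)*(p^2 - 10*p + 25) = (p - 5)*(p + 2)*(p - 5)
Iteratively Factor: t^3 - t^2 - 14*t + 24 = (t - 3)*(t^2 + 2*t - 8) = (t - 3)*(t - 2)*(t + 4)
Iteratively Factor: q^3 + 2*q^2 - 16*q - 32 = (q + 4)*(q^2 - 2*q - 8) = (q + 2)*(q + 4)*(q - 4)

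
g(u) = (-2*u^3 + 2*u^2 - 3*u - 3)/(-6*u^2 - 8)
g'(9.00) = 0.33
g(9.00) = 2.68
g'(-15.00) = 0.33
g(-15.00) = -5.33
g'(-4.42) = 0.35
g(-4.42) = -1.77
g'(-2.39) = 0.42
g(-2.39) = -1.01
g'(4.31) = 0.31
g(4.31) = 1.16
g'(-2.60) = 0.40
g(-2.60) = -1.10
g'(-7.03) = 0.34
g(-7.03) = -2.67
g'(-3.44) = 0.37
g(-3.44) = -1.42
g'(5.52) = 0.32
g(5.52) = 1.55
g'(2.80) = 0.27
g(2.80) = 0.72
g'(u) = 12*u*(-2*u^3 + 2*u^2 - 3*u - 3)/(-6*u^2 - 8)^2 + (-6*u^2 + 4*u - 3)/(-6*u^2 - 8) = (6*u^4 + 15*u^2 - 34*u + 12)/(2*(9*u^4 + 24*u^2 + 16))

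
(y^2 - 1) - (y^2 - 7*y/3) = 7*y/3 - 1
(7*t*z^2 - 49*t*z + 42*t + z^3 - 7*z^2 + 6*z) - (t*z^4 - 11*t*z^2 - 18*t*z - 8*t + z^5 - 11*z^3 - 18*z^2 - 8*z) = -t*z^4 + 18*t*z^2 - 31*t*z + 50*t - z^5 + 12*z^3 + 11*z^2 + 14*z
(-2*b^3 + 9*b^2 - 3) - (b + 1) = -2*b^3 + 9*b^2 - b - 4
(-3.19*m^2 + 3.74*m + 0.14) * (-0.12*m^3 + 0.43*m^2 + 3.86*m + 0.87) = 0.3828*m^5 - 1.8205*m^4 - 10.722*m^3 + 11.7213*m^2 + 3.7942*m + 0.1218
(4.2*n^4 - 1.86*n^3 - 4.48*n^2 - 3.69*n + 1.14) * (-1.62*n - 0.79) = -6.804*n^5 - 0.3048*n^4 + 8.727*n^3 + 9.517*n^2 + 1.0683*n - 0.9006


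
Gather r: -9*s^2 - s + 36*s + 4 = -9*s^2 + 35*s + 4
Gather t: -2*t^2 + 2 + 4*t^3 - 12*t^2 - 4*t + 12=4*t^3 - 14*t^2 - 4*t + 14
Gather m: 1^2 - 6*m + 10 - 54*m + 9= 20 - 60*m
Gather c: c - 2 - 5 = c - 7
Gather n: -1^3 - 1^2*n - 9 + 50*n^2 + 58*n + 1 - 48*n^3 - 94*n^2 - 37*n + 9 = -48*n^3 - 44*n^2 + 20*n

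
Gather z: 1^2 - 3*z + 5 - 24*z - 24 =-27*z - 18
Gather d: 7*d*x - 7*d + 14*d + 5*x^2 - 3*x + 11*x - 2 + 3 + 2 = d*(7*x + 7) + 5*x^2 + 8*x + 3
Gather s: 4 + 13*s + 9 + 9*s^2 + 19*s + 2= 9*s^2 + 32*s + 15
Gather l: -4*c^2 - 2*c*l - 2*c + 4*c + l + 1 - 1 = -4*c^2 + 2*c + l*(1 - 2*c)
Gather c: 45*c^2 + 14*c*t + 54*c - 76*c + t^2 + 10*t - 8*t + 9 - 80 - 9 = 45*c^2 + c*(14*t - 22) + t^2 + 2*t - 80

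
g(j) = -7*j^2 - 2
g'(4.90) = -68.60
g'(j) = -14*j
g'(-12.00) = 168.00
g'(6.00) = -84.00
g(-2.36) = -40.99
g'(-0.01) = 0.14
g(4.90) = -170.07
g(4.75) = -159.94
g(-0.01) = -2.00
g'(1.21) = -16.94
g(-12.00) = -1010.00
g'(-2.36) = 33.04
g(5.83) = -239.92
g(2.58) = -48.59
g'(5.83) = -81.62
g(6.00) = -254.00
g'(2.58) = -36.12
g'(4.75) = -66.50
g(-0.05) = -2.02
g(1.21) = -12.25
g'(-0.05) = 0.70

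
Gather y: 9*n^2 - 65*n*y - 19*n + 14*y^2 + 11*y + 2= 9*n^2 - 19*n + 14*y^2 + y*(11 - 65*n) + 2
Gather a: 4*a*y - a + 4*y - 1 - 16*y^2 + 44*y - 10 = a*(4*y - 1) - 16*y^2 + 48*y - 11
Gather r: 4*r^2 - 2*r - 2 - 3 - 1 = 4*r^2 - 2*r - 6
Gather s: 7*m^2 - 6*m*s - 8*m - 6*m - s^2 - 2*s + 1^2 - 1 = 7*m^2 - 14*m - s^2 + s*(-6*m - 2)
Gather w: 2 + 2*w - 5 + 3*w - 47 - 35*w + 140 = 90 - 30*w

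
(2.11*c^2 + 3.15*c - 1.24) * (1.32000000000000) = 2.7852*c^2 + 4.158*c - 1.6368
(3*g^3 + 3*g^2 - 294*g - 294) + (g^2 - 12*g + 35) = 3*g^3 + 4*g^2 - 306*g - 259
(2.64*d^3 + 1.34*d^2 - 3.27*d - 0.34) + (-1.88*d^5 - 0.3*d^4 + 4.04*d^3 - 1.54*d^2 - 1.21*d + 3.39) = -1.88*d^5 - 0.3*d^4 + 6.68*d^3 - 0.2*d^2 - 4.48*d + 3.05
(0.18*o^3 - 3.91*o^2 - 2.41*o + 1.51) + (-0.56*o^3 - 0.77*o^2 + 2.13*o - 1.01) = -0.38*o^3 - 4.68*o^2 - 0.28*o + 0.5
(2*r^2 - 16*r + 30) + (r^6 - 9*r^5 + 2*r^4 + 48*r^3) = r^6 - 9*r^5 + 2*r^4 + 48*r^3 + 2*r^2 - 16*r + 30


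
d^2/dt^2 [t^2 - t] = 2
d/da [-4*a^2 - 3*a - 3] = -8*a - 3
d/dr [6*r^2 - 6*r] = 12*r - 6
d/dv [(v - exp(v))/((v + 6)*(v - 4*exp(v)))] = ((1 - exp(v))*(v + 6)*(v - 4*exp(v)) + (-v + exp(v))*(v - 4*exp(v)) + (v + 6)*(v - exp(v))*(4*exp(v) - 1))/((v + 6)^2*(v - 4*exp(v))^2)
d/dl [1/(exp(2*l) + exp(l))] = (-2*exp(l) - 1)*exp(-l)/(exp(l) + 1)^2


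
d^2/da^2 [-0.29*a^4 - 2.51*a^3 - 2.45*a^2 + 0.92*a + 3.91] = -3.48*a^2 - 15.06*a - 4.9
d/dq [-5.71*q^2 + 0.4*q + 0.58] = 0.4 - 11.42*q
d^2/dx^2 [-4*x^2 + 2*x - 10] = -8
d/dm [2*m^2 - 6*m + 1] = 4*m - 6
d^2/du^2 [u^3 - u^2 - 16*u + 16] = 6*u - 2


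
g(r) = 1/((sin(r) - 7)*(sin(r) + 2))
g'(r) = -cos(r)/((sin(r) - 7)*(sin(r) + 2)^2) - cos(r)/((sin(r) - 7)^2*(sin(r) + 2)) = (5 - 2*sin(r))*cos(r)/((sin(r) - 7)^2*(sin(r) + 2)^2)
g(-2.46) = -0.10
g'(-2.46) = -0.04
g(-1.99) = -0.12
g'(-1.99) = -0.04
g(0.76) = -0.06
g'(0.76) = 0.01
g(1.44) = -0.06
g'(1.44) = 0.00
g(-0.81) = -0.10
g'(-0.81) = 0.05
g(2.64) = -0.06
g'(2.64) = -0.01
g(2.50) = -0.06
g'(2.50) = -0.01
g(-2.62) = -0.09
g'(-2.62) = -0.04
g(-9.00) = -0.08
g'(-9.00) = -0.04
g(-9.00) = -0.08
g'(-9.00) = -0.04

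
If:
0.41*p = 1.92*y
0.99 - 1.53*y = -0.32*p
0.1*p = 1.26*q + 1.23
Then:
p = 147.35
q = 10.72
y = 31.47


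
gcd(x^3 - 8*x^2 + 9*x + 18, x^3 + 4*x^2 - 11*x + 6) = 1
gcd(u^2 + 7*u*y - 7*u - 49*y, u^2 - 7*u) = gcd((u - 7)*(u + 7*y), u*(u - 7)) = u - 7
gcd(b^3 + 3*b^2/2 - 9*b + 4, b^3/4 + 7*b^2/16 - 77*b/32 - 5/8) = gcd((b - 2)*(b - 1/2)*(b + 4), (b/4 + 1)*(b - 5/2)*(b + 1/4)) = b + 4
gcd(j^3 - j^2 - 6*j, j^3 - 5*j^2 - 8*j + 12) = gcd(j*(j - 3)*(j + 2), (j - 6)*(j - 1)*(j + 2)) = j + 2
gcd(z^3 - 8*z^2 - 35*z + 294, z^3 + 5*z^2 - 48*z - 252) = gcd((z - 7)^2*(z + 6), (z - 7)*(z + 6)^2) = z^2 - z - 42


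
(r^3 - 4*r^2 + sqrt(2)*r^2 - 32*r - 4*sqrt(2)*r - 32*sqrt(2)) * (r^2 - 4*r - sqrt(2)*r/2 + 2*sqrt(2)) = r^5 - 8*r^4 + sqrt(2)*r^4/2 - 17*r^3 - 4*sqrt(2)*r^3 - 8*sqrt(2)*r^2 + 136*r^2 + 16*r + 64*sqrt(2)*r - 128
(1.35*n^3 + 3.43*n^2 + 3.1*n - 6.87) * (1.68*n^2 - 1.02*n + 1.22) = 2.268*n^5 + 4.3854*n^4 + 3.3564*n^3 - 10.519*n^2 + 10.7894*n - 8.3814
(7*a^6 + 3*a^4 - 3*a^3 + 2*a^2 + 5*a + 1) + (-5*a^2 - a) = 7*a^6 + 3*a^4 - 3*a^3 - 3*a^2 + 4*a + 1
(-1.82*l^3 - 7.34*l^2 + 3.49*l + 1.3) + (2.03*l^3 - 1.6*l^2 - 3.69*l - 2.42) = 0.21*l^3 - 8.94*l^2 - 0.2*l - 1.12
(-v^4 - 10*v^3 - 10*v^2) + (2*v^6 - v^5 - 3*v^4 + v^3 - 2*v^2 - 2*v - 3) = 2*v^6 - v^5 - 4*v^4 - 9*v^3 - 12*v^2 - 2*v - 3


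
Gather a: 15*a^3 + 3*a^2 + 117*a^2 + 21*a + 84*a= 15*a^3 + 120*a^2 + 105*a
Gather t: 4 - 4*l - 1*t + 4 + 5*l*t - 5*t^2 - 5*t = -4*l - 5*t^2 + t*(5*l - 6) + 8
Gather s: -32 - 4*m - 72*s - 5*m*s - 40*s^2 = -4*m - 40*s^2 + s*(-5*m - 72) - 32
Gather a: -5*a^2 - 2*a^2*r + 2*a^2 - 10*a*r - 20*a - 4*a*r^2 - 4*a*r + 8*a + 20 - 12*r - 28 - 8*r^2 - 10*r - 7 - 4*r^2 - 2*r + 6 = a^2*(-2*r - 3) + a*(-4*r^2 - 14*r - 12) - 12*r^2 - 24*r - 9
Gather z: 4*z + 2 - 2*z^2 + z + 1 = -2*z^2 + 5*z + 3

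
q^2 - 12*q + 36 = (q - 6)^2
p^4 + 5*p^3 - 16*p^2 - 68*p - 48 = (p - 4)*(p + 1)*(p + 2)*(p + 6)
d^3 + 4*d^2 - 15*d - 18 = (d - 3)*(d + 1)*(d + 6)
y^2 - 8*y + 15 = (y - 5)*(y - 3)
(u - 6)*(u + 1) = u^2 - 5*u - 6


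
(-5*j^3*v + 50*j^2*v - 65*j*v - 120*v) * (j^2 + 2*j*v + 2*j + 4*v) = -5*j^5*v - 10*j^4*v^2 + 40*j^4*v + 80*j^3*v^2 + 35*j^3*v + 70*j^2*v^2 - 250*j^2*v - 500*j*v^2 - 240*j*v - 480*v^2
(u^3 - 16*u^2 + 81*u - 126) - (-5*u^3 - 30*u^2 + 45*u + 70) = 6*u^3 + 14*u^2 + 36*u - 196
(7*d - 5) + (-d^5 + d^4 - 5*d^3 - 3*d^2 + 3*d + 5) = -d^5 + d^4 - 5*d^3 - 3*d^2 + 10*d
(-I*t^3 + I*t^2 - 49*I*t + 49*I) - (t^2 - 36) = -I*t^3 - t^2 + I*t^2 - 49*I*t + 36 + 49*I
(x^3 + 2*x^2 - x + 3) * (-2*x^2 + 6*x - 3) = -2*x^5 + 2*x^4 + 11*x^3 - 18*x^2 + 21*x - 9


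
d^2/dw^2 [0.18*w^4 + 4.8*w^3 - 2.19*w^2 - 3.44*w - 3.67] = 2.16*w^2 + 28.8*w - 4.38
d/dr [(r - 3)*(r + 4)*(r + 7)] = 3*r^2 + 16*r - 5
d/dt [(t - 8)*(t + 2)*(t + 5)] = 3*t^2 - 2*t - 46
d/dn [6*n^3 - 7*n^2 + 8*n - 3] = 18*n^2 - 14*n + 8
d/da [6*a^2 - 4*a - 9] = 12*a - 4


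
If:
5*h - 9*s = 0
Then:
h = 9*s/5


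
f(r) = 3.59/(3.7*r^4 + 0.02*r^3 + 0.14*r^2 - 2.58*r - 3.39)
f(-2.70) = 0.02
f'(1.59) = -0.75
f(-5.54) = 0.00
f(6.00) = 0.00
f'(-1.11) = 3.02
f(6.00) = 0.00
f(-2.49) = 0.02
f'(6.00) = -0.00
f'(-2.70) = 0.03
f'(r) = 3.59*(-14.8*r^3 - 0.06*r^2 - 0.28*r + 2.58)/(3.7*r^4 + 0.02*r^3 + 0.14*r^2 - 2.58*r - 3.39)^2 = (-53.132*r^3 - 0.2154*r^2 - 1.0052*r + 9.2622)/(3.7*r^4 + 0.02*r^3 + 0.14*r^2 - 2.58*r - 3.39)^2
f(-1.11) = 0.69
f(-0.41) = -1.63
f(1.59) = 0.22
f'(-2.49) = 0.04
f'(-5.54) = 0.00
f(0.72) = -0.86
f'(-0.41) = 2.73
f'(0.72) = -0.65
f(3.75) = 0.00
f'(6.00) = -0.00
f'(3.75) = -0.01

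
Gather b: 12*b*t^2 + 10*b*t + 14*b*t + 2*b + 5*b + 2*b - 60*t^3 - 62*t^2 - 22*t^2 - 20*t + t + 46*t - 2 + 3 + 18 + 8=b*(12*t^2 + 24*t + 9) - 60*t^3 - 84*t^2 + 27*t + 27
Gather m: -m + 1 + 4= 5 - m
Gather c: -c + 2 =2 - c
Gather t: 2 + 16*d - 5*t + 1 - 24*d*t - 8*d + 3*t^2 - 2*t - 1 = 8*d + 3*t^2 + t*(-24*d - 7) + 2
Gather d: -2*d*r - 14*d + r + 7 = d*(-2*r - 14) + r + 7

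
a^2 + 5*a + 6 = (a + 2)*(a + 3)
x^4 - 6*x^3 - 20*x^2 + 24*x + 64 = (x - 8)*(x - 2)*(x + 2)^2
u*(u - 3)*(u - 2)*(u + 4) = u^4 - u^3 - 14*u^2 + 24*u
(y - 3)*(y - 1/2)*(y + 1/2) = y^3 - 3*y^2 - y/4 + 3/4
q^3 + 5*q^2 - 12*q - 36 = (q - 3)*(q + 2)*(q + 6)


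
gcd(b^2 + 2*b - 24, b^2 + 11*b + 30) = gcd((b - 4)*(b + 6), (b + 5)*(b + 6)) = b + 6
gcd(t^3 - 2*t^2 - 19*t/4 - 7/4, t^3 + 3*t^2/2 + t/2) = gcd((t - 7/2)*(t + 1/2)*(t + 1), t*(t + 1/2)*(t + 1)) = t^2 + 3*t/2 + 1/2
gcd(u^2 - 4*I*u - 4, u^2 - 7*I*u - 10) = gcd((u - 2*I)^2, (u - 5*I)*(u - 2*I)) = u - 2*I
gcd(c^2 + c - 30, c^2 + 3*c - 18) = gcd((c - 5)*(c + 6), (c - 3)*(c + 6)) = c + 6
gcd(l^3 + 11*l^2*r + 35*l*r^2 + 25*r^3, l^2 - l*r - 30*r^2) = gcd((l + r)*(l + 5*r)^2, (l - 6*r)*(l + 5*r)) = l + 5*r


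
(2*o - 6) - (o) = o - 6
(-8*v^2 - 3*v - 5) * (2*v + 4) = -16*v^3 - 38*v^2 - 22*v - 20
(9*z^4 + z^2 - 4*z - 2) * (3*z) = 27*z^5 + 3*z^3 - 12*z^2 - 6*z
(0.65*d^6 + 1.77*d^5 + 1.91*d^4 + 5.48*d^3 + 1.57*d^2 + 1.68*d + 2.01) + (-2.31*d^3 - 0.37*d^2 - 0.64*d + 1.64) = 0.65*d^6 + 1.77*d^5 + 1.91*d^4 + 3.17*d^3 + 1.2*d^2 + 1.04*d + 3.65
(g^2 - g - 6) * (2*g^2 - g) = 2*g^4 - 3*g^3 - 11*g^2 + 6*g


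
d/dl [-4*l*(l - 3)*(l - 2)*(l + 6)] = -16*l^3 - 12*l^2 + 192*l - 144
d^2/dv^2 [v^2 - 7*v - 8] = 2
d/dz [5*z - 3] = 5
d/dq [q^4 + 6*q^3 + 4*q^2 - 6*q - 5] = 4*q^3 + 18*q^2 + 8*q - 6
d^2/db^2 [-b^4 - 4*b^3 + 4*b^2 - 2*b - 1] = -12*b^2 - 24*b + 8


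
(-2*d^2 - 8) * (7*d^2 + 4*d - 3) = -14*d^4 - 8*d^3 - 50*d^2 - 32*d + 24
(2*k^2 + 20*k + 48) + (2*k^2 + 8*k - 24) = 4*k^2 + 28*k + 24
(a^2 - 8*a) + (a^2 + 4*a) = 2*a^2 - 4*a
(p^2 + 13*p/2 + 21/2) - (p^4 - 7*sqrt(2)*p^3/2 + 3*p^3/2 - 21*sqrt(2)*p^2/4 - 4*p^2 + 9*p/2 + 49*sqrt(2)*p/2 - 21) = -p^4 - 3*p^3/2 + 7*sqrt(2)*p^3/2 + 5*p^2 + 21*sqrt(2)*p^2/4 - 49*sqrt(2)*p/2 + 2*p + 63/2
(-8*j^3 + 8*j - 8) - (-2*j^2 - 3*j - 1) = -8*j^3 + 2*j^2 + 11*j - 7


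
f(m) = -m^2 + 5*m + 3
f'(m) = 5 - 2*m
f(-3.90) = -31.71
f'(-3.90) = 12.80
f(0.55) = 5.45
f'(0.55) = 3.90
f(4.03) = 6.91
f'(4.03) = -3.06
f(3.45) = 8.35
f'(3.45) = -1.90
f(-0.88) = -2.17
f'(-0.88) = 6.76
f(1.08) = 7.23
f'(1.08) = 2.84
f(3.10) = 8.89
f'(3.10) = -1.20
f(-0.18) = 2.07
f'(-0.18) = 5.36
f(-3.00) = -21.00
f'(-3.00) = 11.00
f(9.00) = -33.00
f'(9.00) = -13.00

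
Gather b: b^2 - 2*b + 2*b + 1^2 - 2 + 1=b^2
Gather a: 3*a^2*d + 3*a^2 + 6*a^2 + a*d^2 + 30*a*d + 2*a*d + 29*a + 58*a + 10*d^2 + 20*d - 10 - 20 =a^2*(3*d + 9) + a*(d^2 + 32*d + 87) + 10*d^2 + 20*d - 30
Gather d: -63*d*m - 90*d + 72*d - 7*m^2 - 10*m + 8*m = d*(-63*m - 18) - 7*m^2 - 2*m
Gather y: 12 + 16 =28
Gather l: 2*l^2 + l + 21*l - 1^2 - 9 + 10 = 2*l^2 + 22*l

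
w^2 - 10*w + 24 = (w - 6)*(w - 4)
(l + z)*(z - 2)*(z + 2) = l*z^2 - 4*l + z^3 - 4*z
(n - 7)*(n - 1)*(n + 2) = n^3 - 6*n^2 - 9*n + 14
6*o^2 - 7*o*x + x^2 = (-6*o + x)*(-o + x)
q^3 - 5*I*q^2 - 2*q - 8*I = (q - 4*I)*(q - 2*I)*(q + I)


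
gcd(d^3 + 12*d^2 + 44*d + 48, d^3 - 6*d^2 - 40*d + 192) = d + 6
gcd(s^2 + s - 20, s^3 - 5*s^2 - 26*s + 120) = s^2 + s - 20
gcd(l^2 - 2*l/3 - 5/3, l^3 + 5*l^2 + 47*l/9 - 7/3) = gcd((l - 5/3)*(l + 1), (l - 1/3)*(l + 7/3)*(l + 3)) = 1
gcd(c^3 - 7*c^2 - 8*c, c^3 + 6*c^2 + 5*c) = c^2 + c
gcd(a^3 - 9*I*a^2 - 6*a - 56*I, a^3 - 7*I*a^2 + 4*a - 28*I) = a^2 - 5*I*a + 14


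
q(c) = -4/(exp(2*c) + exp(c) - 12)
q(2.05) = -0.07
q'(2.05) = 0.16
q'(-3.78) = 0.00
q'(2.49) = 0.06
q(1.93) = -0.09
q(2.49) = -0.03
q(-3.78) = 0.33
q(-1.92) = 0.34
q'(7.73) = 0.00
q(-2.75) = 0.34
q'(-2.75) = 0.00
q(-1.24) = 0.34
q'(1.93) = 0.23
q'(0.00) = 0.12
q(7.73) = -0.00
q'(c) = -4*(-2*exp(2*c) - exp(c))/(exp(2*c) + exp(c) - 12)^2 = (8*exp(c) + 4)*exp(c)/(exp(2*c) + exp(c) - 12)^2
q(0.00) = 0.40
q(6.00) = 0.00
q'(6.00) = 0.00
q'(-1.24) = 0.01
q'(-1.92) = 0.01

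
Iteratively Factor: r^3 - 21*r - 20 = (r - 5)*(r^2 + 5*r + 4) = (r - 5)*(r + 4)*(r + 1)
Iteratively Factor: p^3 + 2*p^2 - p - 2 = (p + 1)*(p^2 + p - 2) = (p - 1)*(p + 1)*(p + 2)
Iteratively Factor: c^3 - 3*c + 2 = (c + 2)*(c^2 - 2*c + 1) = (c - 1)*(c + 2)*(c - 1)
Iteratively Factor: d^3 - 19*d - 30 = (d + 2)*(d^2 - 2*d - 15) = (d + 2)*(d + 3)*(d - 5)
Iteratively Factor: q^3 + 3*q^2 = (q)*(q^2 + 3*q) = q*(q + 3)*(q)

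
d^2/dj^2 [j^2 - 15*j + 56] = 2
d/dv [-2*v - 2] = -2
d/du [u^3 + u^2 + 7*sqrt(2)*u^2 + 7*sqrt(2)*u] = 3*u^2 + 2*u + 14*sqrt(2)*u + 7*sqrt(2)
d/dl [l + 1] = 1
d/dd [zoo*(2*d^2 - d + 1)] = zoo*(d + 1)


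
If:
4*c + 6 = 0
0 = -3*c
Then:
No Solution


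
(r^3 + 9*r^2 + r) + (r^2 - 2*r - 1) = r^3 + 10*r^2 - r - 1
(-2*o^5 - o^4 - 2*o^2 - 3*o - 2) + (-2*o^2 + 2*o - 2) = -2*o^5 - o^4 - 4*o^2 - o - 4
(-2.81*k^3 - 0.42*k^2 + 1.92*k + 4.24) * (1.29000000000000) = -3.6249*k^3 - 0.5418*k^2 + 2.4768*k + 5.4696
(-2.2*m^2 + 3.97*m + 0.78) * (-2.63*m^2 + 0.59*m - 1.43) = 5.786*m^4 - 11.7391*m^3 + 3.4369*m^2 - 5.2169*m - 1.1154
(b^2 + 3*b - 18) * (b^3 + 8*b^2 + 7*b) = b^5 + 11*b^4 + 13*b^3 - 123*b^2 - 126*b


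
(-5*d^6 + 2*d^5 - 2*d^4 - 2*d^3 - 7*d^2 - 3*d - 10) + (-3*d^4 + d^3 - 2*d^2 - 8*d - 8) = -5*d^6 + 2*d^5 - 5*d^4 - d^3 - 9*d^2 - 11*d - 18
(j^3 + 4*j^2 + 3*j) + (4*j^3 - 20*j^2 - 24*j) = 5*j^3 - 16*j^2 - 21*j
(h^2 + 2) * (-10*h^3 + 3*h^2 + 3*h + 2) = -10*h^5 + 3*h^4 - 17*h^3 + 8*h^2 + 6*h + 4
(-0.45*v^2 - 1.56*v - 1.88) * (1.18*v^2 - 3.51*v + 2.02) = -0.531*v^4 - 0.2613*v^3 + 2.3482*v^2 + 3.4476*v - 3.7976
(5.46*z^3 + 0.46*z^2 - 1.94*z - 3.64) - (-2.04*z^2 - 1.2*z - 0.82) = 5.46*z^3 + 2.5*z^2 - 0.74*z - 2.82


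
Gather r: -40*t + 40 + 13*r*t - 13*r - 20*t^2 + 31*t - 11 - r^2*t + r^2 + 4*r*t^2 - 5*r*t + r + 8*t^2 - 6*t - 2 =r^2*(1 - t) + r*(4*t^2 + 8*t - 12) - 12*t^2 - 15*t + 27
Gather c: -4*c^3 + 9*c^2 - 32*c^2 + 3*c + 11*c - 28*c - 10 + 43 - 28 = -4*c^3 - 23*c^2 - 14*c + 5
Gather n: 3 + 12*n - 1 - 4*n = 8*n + 2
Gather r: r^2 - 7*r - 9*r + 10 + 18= r^2 - 16*r + 28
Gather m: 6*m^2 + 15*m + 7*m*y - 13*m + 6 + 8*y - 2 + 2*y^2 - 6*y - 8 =6*m^2 + m*(7*y + 2) + 2*y^2 + 2*y - 4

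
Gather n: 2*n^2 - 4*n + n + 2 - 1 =2*n^2 - 3*n + 1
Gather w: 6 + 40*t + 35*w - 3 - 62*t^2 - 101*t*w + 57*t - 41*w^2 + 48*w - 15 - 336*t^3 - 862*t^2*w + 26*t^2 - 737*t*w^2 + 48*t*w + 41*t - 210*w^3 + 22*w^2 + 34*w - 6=-336*t^3 - 36*t^2 + 138*t - 210*w^3 + w^2*(-737*t - 19) + w*(-862*t^2 - 53*t + 117) - 18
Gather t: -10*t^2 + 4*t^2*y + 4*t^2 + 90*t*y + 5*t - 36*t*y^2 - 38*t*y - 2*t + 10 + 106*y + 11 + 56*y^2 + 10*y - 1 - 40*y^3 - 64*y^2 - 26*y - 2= t^2*(4*y - 6) + t*(-36*y^2 + 52*y + 3) - 40*y^3 - 8*y^2 + 90*y + 18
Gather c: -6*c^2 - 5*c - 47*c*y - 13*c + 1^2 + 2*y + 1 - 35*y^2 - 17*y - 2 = -6*c^2 + c*(-47*y - 18) - 35*y^2 - 15*y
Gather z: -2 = -2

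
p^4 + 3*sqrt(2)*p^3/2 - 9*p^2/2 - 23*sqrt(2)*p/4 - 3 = (p - 3*sqrt(2)/2)*(p + 2*sqrt(2))*(sqrt(2)*p/2 + 1/2)*(sqrt(2)*p + 1)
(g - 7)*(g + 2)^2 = g^3 - 3*g^2 - 24*g - 28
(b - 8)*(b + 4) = b^2 - 4*b - 32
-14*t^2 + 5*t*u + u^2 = (-2*t + u)*(7*t + u)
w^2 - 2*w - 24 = (w - 6)*(w + 4)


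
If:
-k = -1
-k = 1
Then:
No Solution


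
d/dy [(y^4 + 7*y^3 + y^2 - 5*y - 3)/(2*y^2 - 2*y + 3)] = (4*y^5 + 8*y^4 - 16*y^3 + 71*y^2 + 18*y - 21)/(4*y^4 - 8*y^3 + 16*y^2 - 12*y + 9)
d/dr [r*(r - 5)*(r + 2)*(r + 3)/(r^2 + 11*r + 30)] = (2*r^5 + 33*r^4 + 120*r^3 - 179*r^2 - 1140*r - 900)/(r^4 + 22*r^3 + 181*r^2 + 660*r + 900)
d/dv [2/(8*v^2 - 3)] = -32*v/(8*v^2 - 3)^2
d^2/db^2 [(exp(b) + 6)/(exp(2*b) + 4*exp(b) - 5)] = (exp(4*b) + 20*exp(3*b) + 102*exp(2*b) + 236*exp(b) + 145)*exp(b)/(exp(6*b) + 12*exp(5*b) + 33*exp(4*b) - 56*exp(3*b) - 165*exp(2*b) + 300*exp(b) - 125)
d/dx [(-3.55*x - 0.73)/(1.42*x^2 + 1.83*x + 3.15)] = (5.041*x^2 + 2.0732*x - 9.8466)/(2.0164*x^4 + 5.1972*x^3 + 12.2949*x^2 + 11.529*x + 9.9225)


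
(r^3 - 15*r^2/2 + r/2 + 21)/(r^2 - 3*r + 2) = (2*r^2 - 11*r - 21)/(2*(r - 1))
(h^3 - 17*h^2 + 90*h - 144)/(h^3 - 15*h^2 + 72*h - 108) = (h - 8)/(h - 6)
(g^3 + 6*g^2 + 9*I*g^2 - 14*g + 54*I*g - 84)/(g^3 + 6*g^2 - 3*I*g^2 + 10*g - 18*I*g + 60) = (g + 7*I)/(g - 5*I)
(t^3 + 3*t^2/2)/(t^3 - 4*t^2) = (t + 3/2)/(t - 4)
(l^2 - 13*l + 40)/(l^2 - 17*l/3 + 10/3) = 3*(l - 8)/(3*l - 2)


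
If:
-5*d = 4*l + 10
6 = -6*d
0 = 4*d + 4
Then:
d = -1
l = -5/4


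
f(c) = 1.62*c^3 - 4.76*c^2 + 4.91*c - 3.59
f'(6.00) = 122.75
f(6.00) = 204.43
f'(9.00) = 312.89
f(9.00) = 836.02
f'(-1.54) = 31.10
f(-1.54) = -28.36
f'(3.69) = 35.96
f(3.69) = 31.11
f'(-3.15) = 83.12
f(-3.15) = -116.92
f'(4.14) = 48.80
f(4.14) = 50.10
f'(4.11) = 47.88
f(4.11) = 48.65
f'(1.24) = 0.58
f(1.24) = -1.73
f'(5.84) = 115.07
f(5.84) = 185.41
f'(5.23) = 88.06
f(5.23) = 123.64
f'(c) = 4.86*c^2 - 9.52*c + 4.91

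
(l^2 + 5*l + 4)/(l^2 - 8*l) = (l^2 + 5*l + 4)/(l*(l - 8))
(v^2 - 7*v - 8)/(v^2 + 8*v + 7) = (v - 8)/(v + 7)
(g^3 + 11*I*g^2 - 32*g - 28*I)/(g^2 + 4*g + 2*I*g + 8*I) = (g^2 + 9*I*g - 14)/(g + 4)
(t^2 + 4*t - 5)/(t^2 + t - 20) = (t - 1)/(t - 4)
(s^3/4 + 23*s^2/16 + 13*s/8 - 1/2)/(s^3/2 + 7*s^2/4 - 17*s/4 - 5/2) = (4*s^3 + 23*s^2 + 26*s - 8)/(4*(2*s^3 + 7*s^2 - 17*s - 10))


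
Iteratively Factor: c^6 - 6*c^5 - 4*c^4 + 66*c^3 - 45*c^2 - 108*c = (c)*(c^5 - 6*c^4 - 4*c^3 + 66*c^2 - 45*c - 108) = c*(c - 4)*(c^4 - 2*c^3 - 12*c^2 + 18*c + 27) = c*(c - 4)*(c - 3)*(c^3 + c^2 - 9*c - 9) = c*(c - 4)*(c - 3)*(c + 1)*(c^2 - 9) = c*(c - 4)*(c - 3)^2*(c + 1)*(c + 3)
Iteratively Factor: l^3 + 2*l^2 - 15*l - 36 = (l - 4)*(l^2 + 6*l + 9) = (l - 4)*(l + 3)*(l + 3)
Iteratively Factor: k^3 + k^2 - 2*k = (k)*(k^2 + k - 2) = k*(k + 2)*(k - 1)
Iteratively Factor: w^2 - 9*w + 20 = (w - 4)*(w - 5)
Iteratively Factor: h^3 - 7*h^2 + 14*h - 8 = (h - 1)*(h^2 - 6*h + 8) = (h - 2)*(h - 1)*(h - 4)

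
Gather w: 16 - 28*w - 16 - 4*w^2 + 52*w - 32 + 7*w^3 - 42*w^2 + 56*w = 7*w^3 - 46*w^2 + 80*w - 32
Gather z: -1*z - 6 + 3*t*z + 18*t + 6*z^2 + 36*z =18*t + 6*z^2 + z*(3*t + 35) - 6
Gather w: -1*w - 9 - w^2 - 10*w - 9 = -w^2 - 11*w - 18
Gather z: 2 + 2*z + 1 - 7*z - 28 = -5*z - 25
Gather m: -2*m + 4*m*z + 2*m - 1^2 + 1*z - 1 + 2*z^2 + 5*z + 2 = 4*m*z + 2*z^2 + 6*z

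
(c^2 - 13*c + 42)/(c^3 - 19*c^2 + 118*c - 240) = (c - 7)/(c^2 - 13*c + 40)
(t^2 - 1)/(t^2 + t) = (t - 1)/t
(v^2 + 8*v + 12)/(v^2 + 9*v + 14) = (v + 6)/(v + 7)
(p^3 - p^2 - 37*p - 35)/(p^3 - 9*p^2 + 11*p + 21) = (p + 5)/(p - 3)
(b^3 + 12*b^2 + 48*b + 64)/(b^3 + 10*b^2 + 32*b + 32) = (b + 4)/(b + 2)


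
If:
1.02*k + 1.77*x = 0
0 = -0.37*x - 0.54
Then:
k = 2.53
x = -1.46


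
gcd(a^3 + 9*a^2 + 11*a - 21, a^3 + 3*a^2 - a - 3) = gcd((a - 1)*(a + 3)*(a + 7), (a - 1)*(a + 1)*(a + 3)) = a^2 + 2*a - 3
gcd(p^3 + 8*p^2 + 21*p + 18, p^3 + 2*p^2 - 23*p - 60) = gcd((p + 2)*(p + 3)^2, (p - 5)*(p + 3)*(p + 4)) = p + 3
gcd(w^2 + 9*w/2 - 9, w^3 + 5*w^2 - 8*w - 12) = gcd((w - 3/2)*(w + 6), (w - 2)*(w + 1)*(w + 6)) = w + 6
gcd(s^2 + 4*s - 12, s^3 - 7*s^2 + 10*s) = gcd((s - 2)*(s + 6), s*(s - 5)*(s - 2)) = s - 2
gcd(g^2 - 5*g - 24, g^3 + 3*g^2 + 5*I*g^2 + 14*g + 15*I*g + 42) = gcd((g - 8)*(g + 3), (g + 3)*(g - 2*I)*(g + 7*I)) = g + 3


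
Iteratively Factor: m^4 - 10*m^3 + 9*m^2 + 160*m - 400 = (m - 4)*(m^3 - 6*m^2 - 15*m + 100) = (m - 5)*(m - 4)*(m^2 - m - 20) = (m - 5)*(m - 4)*(m + 4)*(m - 5)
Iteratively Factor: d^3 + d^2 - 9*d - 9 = (d - 3)*(d^2 + 4*d + 3) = (d - 3)*(d + 3)*(d + 1)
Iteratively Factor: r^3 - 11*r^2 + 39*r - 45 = (r - 3)*(r^2 - 8*r + 15) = (r - 5)*(r - 3)*(r - 3)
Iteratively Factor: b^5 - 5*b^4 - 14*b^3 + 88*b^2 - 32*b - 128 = (b - 2)*(b^4 - 3*b^3 - 20*b^2 + 48*b + 64) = (b - 4)*(b - 2)*(b^3 + b^2 - 16*b - 16) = (b - 4)^2*(b - 2)*(b^2 + 5*b + 4) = (b - 4)^2*(b - 2)*(b + 4)*(b + 1)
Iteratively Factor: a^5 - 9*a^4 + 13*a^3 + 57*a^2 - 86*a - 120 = (a - 5)*(a^4 - 4*a^3 - 7*a^2 + 22*a + 24) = (a - 5)*(a - 4)*(a^3 - 7*a - 6) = (a - 5)*(a - 4)*(a - 3)*(a^2 + 3*a + 2) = (a - 5)*(a - 4)*(a - 3)*(a + 1)*(a + 2)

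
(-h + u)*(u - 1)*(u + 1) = -h*u^2 + h + u^3 - u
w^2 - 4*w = w*(w - 4)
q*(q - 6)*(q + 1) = q^3 - 5*q^2 - 6*q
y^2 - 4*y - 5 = (y - 5)*(y + 1)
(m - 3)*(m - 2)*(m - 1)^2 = m^4 - 7*m^3 + 17*m^2 - 17*m + 6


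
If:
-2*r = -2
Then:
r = 1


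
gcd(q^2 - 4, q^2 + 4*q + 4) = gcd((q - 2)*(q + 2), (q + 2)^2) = q + 2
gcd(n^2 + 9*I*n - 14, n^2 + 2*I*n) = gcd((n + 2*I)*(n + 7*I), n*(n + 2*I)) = n + 2*I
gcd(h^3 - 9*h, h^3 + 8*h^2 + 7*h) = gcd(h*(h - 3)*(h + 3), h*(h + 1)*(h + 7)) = h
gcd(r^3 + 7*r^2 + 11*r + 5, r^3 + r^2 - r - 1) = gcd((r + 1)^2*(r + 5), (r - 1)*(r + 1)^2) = r^2 + 2*r + 1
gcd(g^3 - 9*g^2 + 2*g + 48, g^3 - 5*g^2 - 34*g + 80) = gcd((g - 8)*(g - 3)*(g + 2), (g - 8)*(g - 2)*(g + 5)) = g - 8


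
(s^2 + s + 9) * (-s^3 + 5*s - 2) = -s^5 - s^4 - 4*s^3 + 3*s^2 + 43*s - 18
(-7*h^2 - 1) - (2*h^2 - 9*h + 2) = -9*h^2 + 9*h - 3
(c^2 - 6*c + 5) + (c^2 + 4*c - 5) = 2*c^2 - 2*c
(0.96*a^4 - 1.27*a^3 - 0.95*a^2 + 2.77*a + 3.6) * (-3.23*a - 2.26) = -3.1008*a^5 + 1.9325*a^4 + 5.9387*a^3 - 6.8001*a^2 - 17.8882*a - 8.136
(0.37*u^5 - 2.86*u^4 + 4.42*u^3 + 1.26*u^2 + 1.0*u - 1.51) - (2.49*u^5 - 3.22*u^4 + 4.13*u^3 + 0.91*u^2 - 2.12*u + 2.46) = -2.12*u^5 + 0.36*u^4 + 0.29*u^3 + 0.35*u^2 + 3.12*u - 3.97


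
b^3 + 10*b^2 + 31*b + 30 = (b + 2)*(b + 3)*(b + 5)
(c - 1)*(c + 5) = c^2 + 4*c - 5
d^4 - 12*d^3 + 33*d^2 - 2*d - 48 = (d - 8)*(d - 3)*(d - 2)*(d + 1)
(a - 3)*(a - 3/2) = a^2 - 9*a/2 + 9/2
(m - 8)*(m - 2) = m^2 - 10*m + 16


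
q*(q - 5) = q^2 - 5*q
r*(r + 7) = r^2 + 7*r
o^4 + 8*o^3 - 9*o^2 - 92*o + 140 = (o - 2)^2*(o + 5)*(o + 7)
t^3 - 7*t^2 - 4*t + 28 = (t - 7)*(t - 2)*(t + 2)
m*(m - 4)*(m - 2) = m^3 - 6*m^2 + 8*m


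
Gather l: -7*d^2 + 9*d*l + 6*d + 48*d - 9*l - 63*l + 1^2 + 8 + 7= -7*d^2 + 54*d + l*(9*d - 72) + 16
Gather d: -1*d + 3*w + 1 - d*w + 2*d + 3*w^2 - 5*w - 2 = d*(1 - w) + 3*w^2 - 2*w - 1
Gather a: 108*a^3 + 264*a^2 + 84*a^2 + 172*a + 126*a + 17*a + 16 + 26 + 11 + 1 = 108*a^3 + 348*a^2 + 315*a + 54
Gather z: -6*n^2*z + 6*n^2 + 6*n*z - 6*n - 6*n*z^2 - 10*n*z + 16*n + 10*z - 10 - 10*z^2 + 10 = 6*n^2 + 10*n + z^2*(-6*n - 10) + z*(-6*n^2 - 4*n + 10)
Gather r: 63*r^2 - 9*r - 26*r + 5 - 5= 63*r^2 - 35*r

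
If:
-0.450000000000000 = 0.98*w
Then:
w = -0.46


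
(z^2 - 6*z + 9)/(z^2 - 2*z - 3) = (z - 3)/(z + 1)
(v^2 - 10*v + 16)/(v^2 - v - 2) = (v - 8)/(v + 1)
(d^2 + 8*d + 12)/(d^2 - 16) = (d^2 + 8*d + 12)/(d^2 - 16)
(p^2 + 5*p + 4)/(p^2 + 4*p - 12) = (p^2 + 5*p + 4)/(p^2 + 4*p - 12)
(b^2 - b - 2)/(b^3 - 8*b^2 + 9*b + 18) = (b - 2)/(b^2 - 9*b + 18)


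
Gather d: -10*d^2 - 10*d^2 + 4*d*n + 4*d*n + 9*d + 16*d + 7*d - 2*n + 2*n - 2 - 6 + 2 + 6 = -20*d^2 + d*(8*n + 32)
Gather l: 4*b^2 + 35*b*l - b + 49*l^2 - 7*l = 4*b^2 - b + 49*l^2 + l*(35*b - 7)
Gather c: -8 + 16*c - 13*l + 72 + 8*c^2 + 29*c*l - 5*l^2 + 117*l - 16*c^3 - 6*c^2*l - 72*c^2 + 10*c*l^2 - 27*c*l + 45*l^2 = -16*c^3 + c^2*(-6*l - 64) + c*(10*l^2 + 2*l + 16) + 40*l^2 + 104*l + 64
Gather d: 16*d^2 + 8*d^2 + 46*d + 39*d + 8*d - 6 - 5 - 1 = 24*d^2 + 93*d - 12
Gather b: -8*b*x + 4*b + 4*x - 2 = b*(4 - 8*x) + 4*x - 2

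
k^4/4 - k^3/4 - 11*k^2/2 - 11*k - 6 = (k/2 + 1/2)*(k/2 + 1)*(k - 6)*(k + 2)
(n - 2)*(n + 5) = n^2 + 3*n - 10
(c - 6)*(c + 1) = c^2 - 5*c - 6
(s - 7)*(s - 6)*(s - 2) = s^3 - 15*s^2 + 68*s - 84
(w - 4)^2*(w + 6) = w^3 - 2*w^2 - 32*w + 96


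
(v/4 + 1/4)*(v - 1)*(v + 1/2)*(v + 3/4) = v^4/4 + 5*v^3/16 - 5*v^2/32 - 5*v/16 - 3/32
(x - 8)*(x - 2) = x^2 - 10*x + 16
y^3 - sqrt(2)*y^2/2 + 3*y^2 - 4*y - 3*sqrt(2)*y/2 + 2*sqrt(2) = (y - 1)*(y + 4)*(y - sqrt(2)/2)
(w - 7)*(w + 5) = w^2 - 2*w - 35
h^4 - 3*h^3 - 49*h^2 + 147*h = h*(h - 7)*(h - 3)*(h + 7)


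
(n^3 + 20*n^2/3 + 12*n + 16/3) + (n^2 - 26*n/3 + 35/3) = n^3 + 23*n^2/3 + 10*n/3 + 17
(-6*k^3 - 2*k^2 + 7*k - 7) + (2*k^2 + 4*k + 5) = -6*k^3 + 11*k - 2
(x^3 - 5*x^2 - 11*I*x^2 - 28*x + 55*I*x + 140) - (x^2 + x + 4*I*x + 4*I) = x^3 - 6*x^2 - 11*I*x^2 - 29*x + 51*I*x + 140 - 4*I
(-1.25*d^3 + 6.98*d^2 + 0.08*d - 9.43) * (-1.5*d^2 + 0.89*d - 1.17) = 1.875*d^5 - 11.5825*d^4 + 7.5547*d^3 + 6.0496*d^2 - 8.4863*d + 11.0331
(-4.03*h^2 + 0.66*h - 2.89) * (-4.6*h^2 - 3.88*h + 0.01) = 18.538*h^4 + 12.6004*h^3 + 10.6929*h^2 + 11.2198*h - 0.0289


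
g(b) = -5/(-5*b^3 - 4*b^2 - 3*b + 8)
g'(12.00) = 0.00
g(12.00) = 0.00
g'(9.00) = 0.00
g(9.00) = 0.00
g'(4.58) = -0.01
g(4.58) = 0.01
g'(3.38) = -0.02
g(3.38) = 0.02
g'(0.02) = -0.25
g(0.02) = -0.63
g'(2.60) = -0.05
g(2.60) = 0.04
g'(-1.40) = -0.32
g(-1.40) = -0.28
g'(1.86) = -0.18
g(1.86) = 0.11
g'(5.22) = -0.00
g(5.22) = 0.01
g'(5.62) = -0.00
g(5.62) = 0.00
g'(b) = -5*(15*b^2 + 8*b + 3)/(-5*b^3 - 4*b^2 - 3*b + 8)^2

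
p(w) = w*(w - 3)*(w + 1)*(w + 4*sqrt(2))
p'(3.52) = 192.65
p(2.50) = -35.69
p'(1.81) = -9.13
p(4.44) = 351.18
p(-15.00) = 35317.09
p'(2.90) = 89.83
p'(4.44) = 422.31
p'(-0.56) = 1.80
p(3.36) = 47.55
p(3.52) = 75.92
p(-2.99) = -95.05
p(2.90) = -9.68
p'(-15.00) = -10619.18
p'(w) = w*(w - 3)*(w + 1) + w*(w - 3)*(w + 4*sqrt(2)) + w*(w + 1)*(w + 4*sqrt(2)) + (w - 3)*(w + 1)*(w + 4*sqrt(2)) = 4*w^3 - 6*w^2 + 12*sqrt(2)*w^2 - 16*sqrt(2)*w - 6*w - 12*sqrt(2)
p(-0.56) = 4.47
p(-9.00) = 2888.48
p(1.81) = -45.19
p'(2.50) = 42.53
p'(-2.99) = 59.78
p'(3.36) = 162.43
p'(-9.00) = -1786.71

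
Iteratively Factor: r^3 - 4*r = (r + 2)*(r^2 - 2*r) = r*(r + 2)*(r - 2)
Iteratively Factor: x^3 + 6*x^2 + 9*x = (x + 3)*(x^2 + 3*x) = x*(x + 3)*(x + 3)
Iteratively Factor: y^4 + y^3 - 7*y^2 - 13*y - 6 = (y - 3)*(y^3 + 4*y^2 + 5*y + 2) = (y - 3)*(y + 1)*(y^2 + 3*y + 2) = (y - 3)*(y + 1)^2*(y + 2)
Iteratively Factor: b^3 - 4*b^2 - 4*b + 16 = (b - 2)*(b^2 - 2*b - 8) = (b - 2)*(b + 2)*(b - 4)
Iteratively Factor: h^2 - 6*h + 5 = (h - 1)*(h - 5)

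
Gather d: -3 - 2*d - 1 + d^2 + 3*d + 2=d^2 + d - 2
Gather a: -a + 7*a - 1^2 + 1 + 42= 6*a + 42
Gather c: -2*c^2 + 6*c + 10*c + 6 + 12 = -2*c^2 + 16*c + 18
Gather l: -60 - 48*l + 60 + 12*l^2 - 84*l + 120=12*l^2 - 132*l + 120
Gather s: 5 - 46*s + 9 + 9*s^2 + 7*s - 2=9*s^2 - 39*s + 12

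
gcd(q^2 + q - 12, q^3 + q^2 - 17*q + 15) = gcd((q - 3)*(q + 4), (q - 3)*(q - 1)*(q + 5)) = q - 3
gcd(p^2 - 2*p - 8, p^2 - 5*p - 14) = p + 2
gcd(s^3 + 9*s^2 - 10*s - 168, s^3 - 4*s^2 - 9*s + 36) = s - 4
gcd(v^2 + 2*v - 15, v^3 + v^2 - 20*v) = v + 5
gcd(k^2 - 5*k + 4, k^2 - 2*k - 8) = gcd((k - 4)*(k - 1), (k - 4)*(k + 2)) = k - 4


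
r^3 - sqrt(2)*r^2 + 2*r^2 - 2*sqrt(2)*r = r*(r + 2)*(r - sqrt(2))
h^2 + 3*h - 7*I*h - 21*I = (h + 3)*(h - 7*I)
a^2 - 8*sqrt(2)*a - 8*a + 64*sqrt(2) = (a - 8)*(a - 8*sqrt(2))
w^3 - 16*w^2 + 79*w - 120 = (w - 8)*(w - 5)*(w - 3)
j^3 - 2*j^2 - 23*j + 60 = (j - 4)*(j - 3)*(j + 5)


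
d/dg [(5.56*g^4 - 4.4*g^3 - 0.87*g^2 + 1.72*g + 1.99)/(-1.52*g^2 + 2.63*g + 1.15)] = (-16.9024*g^5 + 50.5564*g^4 + 2.432*g^3 - 14.8537*g^2 + 4.0486*g - 3.2557)/(2.3104*g^4 - 7.9952*g^3 + 3.4209*g^2 + 6.049*g + 1.3225)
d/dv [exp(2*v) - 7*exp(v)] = (2*exp(v) - 7)*exp(v)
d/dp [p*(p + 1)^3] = (p + 1)^2*(4*p + 1)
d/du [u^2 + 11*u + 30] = 2*u + 11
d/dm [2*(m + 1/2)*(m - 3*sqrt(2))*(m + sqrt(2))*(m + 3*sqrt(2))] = 8*m^3 + 3*m^2 + 6*sqrt(2)*m^2 - 72*m + 2*sqrt(2)*m - 36*sqrt(2) - 18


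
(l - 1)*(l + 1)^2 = l^3 + l^2 - l - 1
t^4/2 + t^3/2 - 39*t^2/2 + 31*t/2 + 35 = (t/2 + 1/2)*(t - 5)*(t - 2)*(t + 7)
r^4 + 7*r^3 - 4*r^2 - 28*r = r*(r - 2)*(r + 2)*(r + 7)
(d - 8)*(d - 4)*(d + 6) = d^3 - 6*d^2 - 40*d + 192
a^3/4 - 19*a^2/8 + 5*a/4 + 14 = (a/4 + 1/2)*(a - 8)*(a - 7/2)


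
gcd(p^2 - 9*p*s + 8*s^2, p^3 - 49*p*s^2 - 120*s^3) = p - 8*s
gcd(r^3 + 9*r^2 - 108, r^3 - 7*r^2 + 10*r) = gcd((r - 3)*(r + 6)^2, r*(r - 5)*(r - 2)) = 1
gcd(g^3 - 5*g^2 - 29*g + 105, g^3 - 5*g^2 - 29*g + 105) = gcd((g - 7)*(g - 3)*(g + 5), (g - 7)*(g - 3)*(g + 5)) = g^3 - 5*g^2 - 29*g + 105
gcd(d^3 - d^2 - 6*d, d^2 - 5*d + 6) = d - 3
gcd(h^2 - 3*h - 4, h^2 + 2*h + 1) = h + 1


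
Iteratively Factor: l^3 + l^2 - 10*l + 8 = (l + 4)*(l^2 - 3*l + 2) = (l - 2)*(l + 4)*(l - 1)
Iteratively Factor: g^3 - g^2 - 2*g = (g - 2)*(g^2 + g) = g*(g - 2)*(g + 1)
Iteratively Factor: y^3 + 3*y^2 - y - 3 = (y + 1)*(y^2 + 2*y - 3) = (y + 1)*(y + 3)*(y - 1)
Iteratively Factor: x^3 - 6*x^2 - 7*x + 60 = (x - 4)*(x^2 - 2*x - 15) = (x - 5)*(x - 4)*(x + 3)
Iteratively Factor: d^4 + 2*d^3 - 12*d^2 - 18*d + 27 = (d - 1)*(d^3 + 3*d^2 - 9*d - 27) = (d - 1)*(d + 3)*(d^2 - 9) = (d - 3)*(d - 1)*(d + 3)*(d + 3)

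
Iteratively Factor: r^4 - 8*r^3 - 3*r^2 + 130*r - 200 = (r + 4)*(r^3 - 12*r^2 + 45*r - 50) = (r - 2)*(r + 4)*(r^2 - 10*r + 25) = (r - 5)*(r - 2)*(r + 4)*(r - 5)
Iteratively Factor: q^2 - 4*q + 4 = (q - 2)*(q - 2)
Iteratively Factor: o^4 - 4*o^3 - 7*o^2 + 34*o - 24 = (o + 3)*(o^3 - 7*o^2 + 14*o - 8) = (o - 2)*(o + 3)*(o^2 - 5*o + 4) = (o - 2)*(o - 1)*(o + 3)*(o - 4)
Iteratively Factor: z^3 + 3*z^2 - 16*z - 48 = (z + 3)*(z^2 - 16) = (z - 4)*(z + 3)*(z + 4)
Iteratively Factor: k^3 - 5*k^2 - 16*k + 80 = (k - 4)*(k^2 - k - 20) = (k - 5)*(k - 4)*(k + 4)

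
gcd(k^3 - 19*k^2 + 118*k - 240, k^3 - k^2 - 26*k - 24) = k - 6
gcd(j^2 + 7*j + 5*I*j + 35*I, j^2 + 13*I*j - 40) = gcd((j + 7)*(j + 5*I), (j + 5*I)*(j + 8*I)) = j + 5*I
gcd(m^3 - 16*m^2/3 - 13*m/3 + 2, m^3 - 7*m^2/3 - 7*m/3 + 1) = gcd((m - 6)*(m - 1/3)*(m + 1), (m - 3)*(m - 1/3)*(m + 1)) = m^2 + 2*m/3 - 1/3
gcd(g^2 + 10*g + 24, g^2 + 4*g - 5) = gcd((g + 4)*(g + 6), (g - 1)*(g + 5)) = 1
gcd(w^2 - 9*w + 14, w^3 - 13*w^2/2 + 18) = w - 2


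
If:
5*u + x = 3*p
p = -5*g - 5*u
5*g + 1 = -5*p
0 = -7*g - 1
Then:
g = -1/7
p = -2/35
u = 27/175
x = -33/35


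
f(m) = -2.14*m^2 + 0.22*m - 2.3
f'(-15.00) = 64.42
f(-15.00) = -487.10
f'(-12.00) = 51.58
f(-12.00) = -313.10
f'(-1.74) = 7.67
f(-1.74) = -9.16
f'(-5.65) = 24.40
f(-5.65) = -71.86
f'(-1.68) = 7.41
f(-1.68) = -8.71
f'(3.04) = -12.79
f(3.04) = -21.41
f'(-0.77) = 3.52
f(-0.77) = -3.74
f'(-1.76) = 7.75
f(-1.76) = -9.32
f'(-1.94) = 8.52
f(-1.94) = -10.78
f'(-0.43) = 2.06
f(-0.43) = -2.79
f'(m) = 0.22 - 4.28*m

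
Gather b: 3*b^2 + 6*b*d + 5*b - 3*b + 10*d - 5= 3*b^2 + b*(6*d + 2) + 10*d - 5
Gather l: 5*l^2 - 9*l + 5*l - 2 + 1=5*l^2 - 4*l - 1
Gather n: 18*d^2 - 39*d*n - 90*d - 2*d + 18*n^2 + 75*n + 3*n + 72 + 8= 18*d^2 - 92*d + 18*n^2 + n*(78 - 39*d) + 80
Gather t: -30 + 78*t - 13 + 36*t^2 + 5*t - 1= 36*t^2 + 83*t - 44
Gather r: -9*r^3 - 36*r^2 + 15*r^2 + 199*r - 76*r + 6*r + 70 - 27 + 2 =-9*r^3 - 21*r^2 + 129*r + 45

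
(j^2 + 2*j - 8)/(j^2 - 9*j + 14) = (j + 4)/(j - 7)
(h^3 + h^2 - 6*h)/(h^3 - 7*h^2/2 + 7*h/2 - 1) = 2*h*(h + 3)/(2*h^2 - 3*h + 1)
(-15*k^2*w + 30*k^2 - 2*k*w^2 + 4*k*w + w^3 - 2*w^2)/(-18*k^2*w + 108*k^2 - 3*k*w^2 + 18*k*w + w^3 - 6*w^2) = (-5*k*w + 10*k + w^2 - 2*w)/(-6*k*w + 36*k + w^2 - 6*w)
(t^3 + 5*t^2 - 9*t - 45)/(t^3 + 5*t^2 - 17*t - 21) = (t^2 + 8*t + 15)/(t^2 + 8*t + 7)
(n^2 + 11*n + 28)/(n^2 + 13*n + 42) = (n + 4)/(n + 6)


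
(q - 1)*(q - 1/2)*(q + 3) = q^3 + 3*q^2/2 - 4*q + 3/2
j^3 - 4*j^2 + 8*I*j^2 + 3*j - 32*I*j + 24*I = (j - 3)*(j - 1)*(j + 8*I)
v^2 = v^2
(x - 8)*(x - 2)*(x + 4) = x^3 - 6*x^2 - 24*x + 64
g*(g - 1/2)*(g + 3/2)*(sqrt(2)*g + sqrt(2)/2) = sqrt(2)*g^4 + 3*sqrt(2)*g^3/2 - sqrt(2)*g^2/4 - 3*sqrt(2)*g/8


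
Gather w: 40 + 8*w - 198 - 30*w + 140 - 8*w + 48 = 30 - 30*w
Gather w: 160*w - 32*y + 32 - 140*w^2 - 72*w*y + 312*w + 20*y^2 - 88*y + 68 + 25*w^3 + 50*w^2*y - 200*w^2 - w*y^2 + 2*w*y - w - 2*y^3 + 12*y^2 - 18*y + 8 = 25*w^3 + w^2*(50*y - 340) + w*(-y^2 - 70*y + 471) - 2*y^3 + 32*y^2 - 138*y + 108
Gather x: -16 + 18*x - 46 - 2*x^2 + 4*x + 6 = -2*x^2 + 22*x - 56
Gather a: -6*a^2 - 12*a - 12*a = -6*a^2 - 24*a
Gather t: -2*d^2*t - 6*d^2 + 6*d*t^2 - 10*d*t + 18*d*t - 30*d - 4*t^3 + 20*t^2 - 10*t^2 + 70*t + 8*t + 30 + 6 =-6*d^2 - 30*d - 4*t^3 + t^2*(6*d + 10) + t*(-2*d^2 + 8*d + 78) + 36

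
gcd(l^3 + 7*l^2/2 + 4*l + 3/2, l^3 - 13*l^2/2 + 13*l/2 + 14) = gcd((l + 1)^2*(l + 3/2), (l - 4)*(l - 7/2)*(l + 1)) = l + 1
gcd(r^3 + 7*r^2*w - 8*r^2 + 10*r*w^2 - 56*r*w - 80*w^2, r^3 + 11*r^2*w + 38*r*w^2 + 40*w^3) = r^2 + 7*r*w + 10*w^2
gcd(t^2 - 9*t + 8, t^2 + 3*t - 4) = t - 1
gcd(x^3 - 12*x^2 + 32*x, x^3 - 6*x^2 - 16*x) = x^2 - 8*x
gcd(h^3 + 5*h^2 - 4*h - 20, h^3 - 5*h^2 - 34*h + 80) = h^2 + 3*h - 10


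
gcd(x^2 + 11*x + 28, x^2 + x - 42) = x + 7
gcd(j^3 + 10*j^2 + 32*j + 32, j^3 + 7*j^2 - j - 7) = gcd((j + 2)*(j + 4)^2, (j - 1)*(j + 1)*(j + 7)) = 1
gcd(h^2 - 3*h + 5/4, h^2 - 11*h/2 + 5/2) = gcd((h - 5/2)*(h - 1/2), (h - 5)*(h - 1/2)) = h - 1/2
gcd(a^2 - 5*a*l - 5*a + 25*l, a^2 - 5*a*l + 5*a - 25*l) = a - 5*l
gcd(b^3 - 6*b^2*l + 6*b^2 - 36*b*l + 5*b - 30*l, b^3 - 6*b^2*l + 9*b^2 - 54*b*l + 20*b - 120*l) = b^2 - 6*b*l + 5*b - 30*l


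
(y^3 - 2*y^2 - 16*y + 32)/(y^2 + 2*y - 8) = y - 4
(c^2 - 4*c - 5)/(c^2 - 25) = (c + 1)/(c + 5)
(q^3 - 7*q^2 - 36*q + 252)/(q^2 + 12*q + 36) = (q^2 - 13*q + 42)/(q + 6)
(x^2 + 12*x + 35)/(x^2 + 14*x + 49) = (x + 5)/(x + 7)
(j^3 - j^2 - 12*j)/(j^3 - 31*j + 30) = j*(j^2 - j - 12)/(j^3 - 31*j + 30)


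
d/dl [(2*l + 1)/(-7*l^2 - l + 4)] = (-14*l^2 - 2*l + (2*l + 1)*(14*l + 1) + 8)/(7*l^2 + l - 4)^2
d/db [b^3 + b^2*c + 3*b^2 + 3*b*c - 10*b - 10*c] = 3*b^2 + 2*b*c + 6*b + 3*c - 10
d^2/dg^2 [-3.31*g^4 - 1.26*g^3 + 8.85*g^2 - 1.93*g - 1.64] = -39.72*g^2 - 7.56*g + 17.7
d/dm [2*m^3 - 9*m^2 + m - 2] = 6*m^2 - 18*m + 1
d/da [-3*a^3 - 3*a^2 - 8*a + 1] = -9*a^2 - 6*a - 8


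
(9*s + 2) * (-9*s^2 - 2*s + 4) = -81*s^3 - 36*s^2 + 32*s + 8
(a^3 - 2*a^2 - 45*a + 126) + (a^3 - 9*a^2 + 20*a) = 2*a^3 - 11*a^2 - 25*a + 126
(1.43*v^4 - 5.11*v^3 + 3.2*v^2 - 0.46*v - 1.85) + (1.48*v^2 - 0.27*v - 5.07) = 1.43*v^4 - 5.11*v^3 + 4.68*v^2 - 0.73*v - 6.92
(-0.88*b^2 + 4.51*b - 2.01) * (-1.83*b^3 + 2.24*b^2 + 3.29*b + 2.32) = 1.6104*b^5 - 10.2245*b^4 + 10.8855*b^3 + 8.2939*b^2 + 3.8503*b - 4.6632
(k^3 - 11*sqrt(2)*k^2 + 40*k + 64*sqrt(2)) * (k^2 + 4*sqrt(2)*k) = k^5 - 7*sqrt(2)*k^4 - 48*k^3 + 224*sqrt(2)*k^2 + 512*k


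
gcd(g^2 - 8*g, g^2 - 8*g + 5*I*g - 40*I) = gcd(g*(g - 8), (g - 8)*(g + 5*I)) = g - 8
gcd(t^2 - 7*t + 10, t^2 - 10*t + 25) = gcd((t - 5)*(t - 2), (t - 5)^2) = t - 5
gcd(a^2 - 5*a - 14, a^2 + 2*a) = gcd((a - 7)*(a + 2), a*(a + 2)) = a + 2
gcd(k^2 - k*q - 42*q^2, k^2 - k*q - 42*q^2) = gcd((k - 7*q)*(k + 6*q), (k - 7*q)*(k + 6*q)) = -k^2 + k*q + 42*q^2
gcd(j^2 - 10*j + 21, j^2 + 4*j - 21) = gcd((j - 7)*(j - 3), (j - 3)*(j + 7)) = j - 3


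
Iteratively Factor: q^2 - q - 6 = (q - 3)*(q + 2)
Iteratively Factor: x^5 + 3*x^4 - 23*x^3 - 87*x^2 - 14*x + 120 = (x - 1)*(x^4 + 4*x^3 - 19*x^2 - 106*x - 120) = (x - 1)*(x + 3)*(x^3 + x^2 - 22*x - 40) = (x - 1)*(x + 3)*(x + 4)*(x^2 - 3*x - 10) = (x - 5)*(x - 1)*(x + 3)*(x + 4)*(x + 2)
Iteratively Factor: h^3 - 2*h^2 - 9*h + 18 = (h - 2)*(h^2 - 9) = (h - 2)*(h + 3)*(h - 3)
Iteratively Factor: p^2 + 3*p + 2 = (p + 1)*(p + 2)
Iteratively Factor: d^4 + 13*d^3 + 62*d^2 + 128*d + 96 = (d + 2)*(d^3 + 11*d^2 + 40*d + 48) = (d + 2)*(d + 4)*(d^2 + 7*d + 12) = (d + 2)*(d + 4)^2*(d + 3)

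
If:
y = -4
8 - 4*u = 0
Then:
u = 2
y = -4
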